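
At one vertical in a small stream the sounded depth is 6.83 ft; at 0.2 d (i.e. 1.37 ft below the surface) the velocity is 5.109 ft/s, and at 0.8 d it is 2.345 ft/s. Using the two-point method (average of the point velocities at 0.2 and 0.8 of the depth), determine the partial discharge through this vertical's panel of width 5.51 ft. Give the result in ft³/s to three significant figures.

140 ft³/s

v̄ = (5.109 + 2.345) / 2 = 3.727 ft/s
q = v̄ × d × w = 3.727 × 6.83 × 5.51 = 140.3 ft³/s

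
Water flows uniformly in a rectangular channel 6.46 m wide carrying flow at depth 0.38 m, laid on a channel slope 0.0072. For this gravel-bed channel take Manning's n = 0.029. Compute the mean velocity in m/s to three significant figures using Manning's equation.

1.43 m/s

A = b·y = 6.46 × 0.38 = 2.455 m²
P = b + 2y = 6.46 + 2×0.38 = 7.220 m
R = A/P = 2.455/7.220 = 0.3400 m
Q = (1/n)·A·R^(2/3)·S^(1/2) = (1/0.029) × 2.455 × 0.3400^(2/3) × 0.0072^(1/2) = 3.499 m³/s
V = Q/A = 3.499/2.455 = 1.425 m/s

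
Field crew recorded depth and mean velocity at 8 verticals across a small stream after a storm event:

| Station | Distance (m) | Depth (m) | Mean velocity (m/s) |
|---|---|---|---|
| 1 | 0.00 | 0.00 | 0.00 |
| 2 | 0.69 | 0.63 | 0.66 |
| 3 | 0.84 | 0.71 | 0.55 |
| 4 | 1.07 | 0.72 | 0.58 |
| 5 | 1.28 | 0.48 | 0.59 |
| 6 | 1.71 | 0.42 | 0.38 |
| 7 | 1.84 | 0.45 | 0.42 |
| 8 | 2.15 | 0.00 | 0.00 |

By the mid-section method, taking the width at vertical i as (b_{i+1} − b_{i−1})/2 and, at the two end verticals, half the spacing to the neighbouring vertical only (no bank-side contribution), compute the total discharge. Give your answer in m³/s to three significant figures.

0.518 m³/s

w_2 = (0.84 − 0.00)/2 = 0.42 m; q_2 = 0.66 × 0.63 × 0.42 = 0.1746 m³/s
w_3 = (1.07 − 0.69)/2 = 0.19 m; q_3 = 0.55 × 0.71 × 0.19 = 0.07420 m³/s
w_4 = (1.28 − 0.84)/2 = 0.22 m; q_4 = 0.58 × 0.72 × 0.22 = 0.09187 m³/s
w_5 = (1.71 − 1.07)/2 = 0.32 m; q_5 = 0.59 × 0.48 × 0.32 = 0.09062 m³/s
w_6 = (1.84 − 1.28)/2 = 0.28 m; q_6 = 0.38 × 0.42 × 0.28 = 0.04469 m³/s
w_7 = (2.15 − 1.71)/2 = 0.22 m; q_7 = 0.42 × 0.45 × 0.22 = 0.04158 m³/s
Stations 1, 8 contribute zero (depth or velocity is 0).
Q = Σ qᵢ = 0.5176 m³/s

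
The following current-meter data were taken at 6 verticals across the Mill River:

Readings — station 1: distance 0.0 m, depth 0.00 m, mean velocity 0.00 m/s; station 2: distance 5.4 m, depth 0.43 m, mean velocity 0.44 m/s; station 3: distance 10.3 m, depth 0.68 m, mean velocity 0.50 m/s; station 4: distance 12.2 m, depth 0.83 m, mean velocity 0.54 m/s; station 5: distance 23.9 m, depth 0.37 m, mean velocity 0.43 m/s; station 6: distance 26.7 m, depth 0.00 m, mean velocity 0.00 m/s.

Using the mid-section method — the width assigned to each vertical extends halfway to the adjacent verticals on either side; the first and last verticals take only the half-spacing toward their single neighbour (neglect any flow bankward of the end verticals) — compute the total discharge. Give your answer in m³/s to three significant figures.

6.33 m³/s

w_2 = (10.3 − 0.0)/2 = 5.15 m; q_2 = 0.44 × 0.43 × 5.15 = 0.9744 m³/s
w_3 = (12.2 − 5.4)/2 = 3.4 m; q_3 = 0.50 × 0.68 × 3.4 = 1.156 m³/s
w_4 = (23.9 − 10.3)/2 = 6.8 m; q_4 = 0.54 × 0.83 × 6.8 = 3.048 m³/s
w_5 = (26.7 − 12.2)/2 = 7.25 m; q_5 = 0.43 × 0.37 × 7.25 = 1.153 m³/s
Stations 1, 6 contribute zero (depth or velocity is 0).
Q = Σ qᵢ = 6.332 m³/s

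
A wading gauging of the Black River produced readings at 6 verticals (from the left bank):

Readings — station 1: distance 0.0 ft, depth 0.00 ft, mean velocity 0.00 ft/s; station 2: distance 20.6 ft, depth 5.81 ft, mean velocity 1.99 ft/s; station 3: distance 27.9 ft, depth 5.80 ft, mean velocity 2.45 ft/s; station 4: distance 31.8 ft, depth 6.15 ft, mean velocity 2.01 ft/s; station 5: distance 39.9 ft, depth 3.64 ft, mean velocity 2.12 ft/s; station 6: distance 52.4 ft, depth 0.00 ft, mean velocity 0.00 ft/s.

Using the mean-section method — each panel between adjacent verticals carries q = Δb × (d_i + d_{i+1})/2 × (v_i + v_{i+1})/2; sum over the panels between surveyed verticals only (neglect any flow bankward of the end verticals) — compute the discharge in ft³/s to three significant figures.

312 ft³/s

Panel 1-2: Δb = 20.6 ft, d̄ = (0.00+5.81)/2 = 2.905, v̄ = (0.00+1.99)/2 = 0.995 → q = 20.6×2.905×0.995 = 59.54 ft³/s
Panel 2-3: Δb = 7.3 ft, d̄ = (5.81+5.80)/2 = 5.805, v̄ = (1.99+2.45)/2 = 2.22 → q = 7.3×5.805×2.22 = 94.08 ft³/s
Panel 3-4: Δb = 3.9 ft, d̄ = (5.80+6.15)/2 = 5.975, v̄ = (2.45+2.01)/2 = 2.23 → q = 3.9×5.975×2.23 = 51.96 ft³/s
Panel 4-5: Δb = 8.1 ft, d̄ = (6.15+3.64)/2 = 4.895, v̄ = (2.01+2.12)/2 = 2.065 → q = 8.1×4.895×2.065 = 81.88 ft³/s
Panel 5-6: Δb = 12.5 ft, d̄ = (3.64+0.00)/2 = 1.82, v̄ = (2.12+0.00)/2 = 1.06 → q = 12.5×1.82×1.06 = 24.12 ft³/s
Q = Σ q = 311.6 ft³/s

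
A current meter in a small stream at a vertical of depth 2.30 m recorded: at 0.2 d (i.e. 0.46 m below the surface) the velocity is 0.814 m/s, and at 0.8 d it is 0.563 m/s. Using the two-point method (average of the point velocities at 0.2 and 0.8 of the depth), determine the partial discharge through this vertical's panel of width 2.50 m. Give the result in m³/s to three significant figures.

v̄ = (0.814 + 0.563) / 2 = 0.6885 m/s
q = v̄ × d × w = 0.6885 × 2.30 × 2.50 = 3.959 m³/s

3.96 m³/s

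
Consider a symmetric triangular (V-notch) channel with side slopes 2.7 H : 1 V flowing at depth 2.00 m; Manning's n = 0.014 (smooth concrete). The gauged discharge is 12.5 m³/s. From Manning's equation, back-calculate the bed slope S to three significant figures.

0.000286

A = z·y² = 2.7×2.00² = 10.80 m²
P = 2y√(1+z²) = 2×2.00×√(1+2.7²) = 11.52 m
R = A/P = 10.80/11.52 = 0.9377 m
S = (Q·n / (1·A·R^(2/3)))² = (12.5×0.014 / (1×10.80×0.9581))² = 0.0002861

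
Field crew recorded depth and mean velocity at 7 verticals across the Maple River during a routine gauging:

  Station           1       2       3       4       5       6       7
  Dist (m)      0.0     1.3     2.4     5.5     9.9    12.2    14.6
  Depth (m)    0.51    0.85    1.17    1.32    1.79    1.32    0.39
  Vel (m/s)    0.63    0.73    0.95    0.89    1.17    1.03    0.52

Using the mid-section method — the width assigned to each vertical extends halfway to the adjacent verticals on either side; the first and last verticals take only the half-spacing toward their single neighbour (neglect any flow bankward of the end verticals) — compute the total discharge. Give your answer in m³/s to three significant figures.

w_1 = (1.3 − 0.0)/2 = 0.65 m; q_1 = 0.63 × 0.51 × 0.65 = 0.2088 m³/s
w_2 = (2.4 − 0.0)/2 = 1.2 m; q_2 = 0.73 × 0.85 × 1.2 = 0.7446 m³/s
w_3 = (5.5 − 1.3)/2 = 2.1 m; q_3 = 0.95 × 1.17 × 2.1 = 2.334 m³/s
w_4 = (9.9 − 2.4)/2 = 3.75 m; q_4 = 0.89 × 1.32 × 3.75 = 4.406 m³/s
w_5 = (12.2 − 5.5)/2 = 3.35 m; q_5 = 1.17 × 1.79 × 3.35 = 7.016 m³/s
w_6 = (14.6 − 9.9)/2 = 2.35 m; q_6 = 1.03 × 1.32 × 2.35 = 3.195 m³/s
w_7 = (14.6 − 12.2)/2 = 1.2 m; q_7 = 0.52 × 0.39 × 1.2 = 0.2434 m³/s
Q = Σ qᵢ = 18.15 m³/s

18.1 m³/s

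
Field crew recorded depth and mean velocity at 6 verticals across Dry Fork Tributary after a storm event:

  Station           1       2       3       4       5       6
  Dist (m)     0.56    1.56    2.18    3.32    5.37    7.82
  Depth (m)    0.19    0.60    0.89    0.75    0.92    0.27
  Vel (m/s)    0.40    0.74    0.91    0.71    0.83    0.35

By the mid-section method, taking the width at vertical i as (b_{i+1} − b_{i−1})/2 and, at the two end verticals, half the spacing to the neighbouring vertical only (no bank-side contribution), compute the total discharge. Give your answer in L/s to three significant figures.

w_1 = (1.56 − 0.56)/2 = 0.5 m; q_1 = 0.40 × 0.19 × 0.5 = 0.03800 m³/s
w_2 = (2.18 − 0.56)/2 = 0.81 m; q_2 = 0.74 × 0.60 × 0.81 = 0.3596 m³/s
w_3 = (3.32 − 1.56)/2 = 0.88 m; q_3 = 0.91 × 0.89 × 0.88 = 0.7127 m³/s
w_4 = (5.37 − 2.18)/2 = 1.595 m; q_4 = 0.71 × 0.75 × 1.595 = 0.8493 m³/s
w_5 = (7.82 − 3.32)/2 = 2.25 m; q_5 = 0.83 × 0.92 × 2.25 = 1.718 m³/s
w_6 = (7.82 − 5.37)/2 = 1.225 m; q_6 = 0.35 × 0.27 × 1.225 = 0.1158 m³/s
Q = Σ qᵢ = 3.794 m³/s
= 3.794 × 1000 = 3794 L/s

3790 L/s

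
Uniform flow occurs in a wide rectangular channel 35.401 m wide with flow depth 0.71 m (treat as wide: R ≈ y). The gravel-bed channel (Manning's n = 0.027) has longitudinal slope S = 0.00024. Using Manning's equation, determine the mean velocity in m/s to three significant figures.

A = b·y = 35.401 × 0.71 = 25.13 m²
Wide channel: R ≈ y = 0.71 m
Q = (1/n)·A·R^(2/3)·S^(1/2) = (1/0.027) × 25.13 × 0.7100^(2/3) × 0.00024^(1/2) = 11.48 m³/s
V = Q/A = 11.48/25.13 = 0.4566 m/s

0.457 m/s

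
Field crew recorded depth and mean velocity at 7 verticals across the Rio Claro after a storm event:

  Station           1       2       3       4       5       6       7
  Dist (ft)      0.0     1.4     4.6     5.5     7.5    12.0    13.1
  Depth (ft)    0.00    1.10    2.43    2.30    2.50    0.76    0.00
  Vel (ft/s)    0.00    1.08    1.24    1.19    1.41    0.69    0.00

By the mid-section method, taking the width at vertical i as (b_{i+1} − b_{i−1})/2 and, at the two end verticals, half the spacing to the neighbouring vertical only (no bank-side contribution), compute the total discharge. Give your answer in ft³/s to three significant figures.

w_2 = (4.6 − 0.0)/2 = 2.3 ft; q_2 = 1.08 × 1.10 × 2.3 = 2.732 ft³/s
w_3 = (5.5 − 1.4)/2 = 2.05 ft; q_3 = 1.24 × 2.43 × 2.05 = 6.177 ft³/s
w_4 = (7.5 − 4.6)/2 = 1.45 ft; q_4 = 1.19 × 2.30 × 1.45 = 3.969 ft³/s
w_5 = (12.0 − 5.5)/2 = 3.25 ft; q_5 = 1.41 × 2.50 × 3.25 = 11.46 ft³/s
w_6 = (13.1 − 7.5)/2 = 2.8 ft; q_6 = 0.69 × 0.76 × 2.8 = 1.468 ft³/s
Stations 1, 7 contribute zero (depth or velocity is 0).
Q = Σ qᵢ = 25.80 ft³/s

25.8 ft³/s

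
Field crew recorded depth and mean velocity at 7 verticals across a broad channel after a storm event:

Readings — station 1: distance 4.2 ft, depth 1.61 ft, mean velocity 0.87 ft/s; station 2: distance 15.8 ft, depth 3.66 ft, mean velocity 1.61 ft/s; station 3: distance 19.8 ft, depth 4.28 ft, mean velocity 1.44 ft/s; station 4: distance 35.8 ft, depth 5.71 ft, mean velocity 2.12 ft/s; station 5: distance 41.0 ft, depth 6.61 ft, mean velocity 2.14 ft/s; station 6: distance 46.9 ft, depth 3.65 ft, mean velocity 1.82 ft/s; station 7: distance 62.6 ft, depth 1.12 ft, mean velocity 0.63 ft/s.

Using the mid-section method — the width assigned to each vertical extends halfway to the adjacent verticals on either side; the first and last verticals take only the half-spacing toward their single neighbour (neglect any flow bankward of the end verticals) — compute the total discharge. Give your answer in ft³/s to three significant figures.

w_1 = (15.8 − 4.2)/2 = 5.8 ft; q_1 = 0.87 × 1.61 × 5.8 = 8.124 ft³/s
w_2 = (19.8 − 4.2)/2 = 7.8 ft; q_2 = 1.61 × 3.66 × 7.8 = 45.96 ft³/s
w_3 = (35.8 − 15.8)/2 = 10 ft; q_3 = 1.44 × 4.28 × 10 = 61.63 ft³/s
w_4 = (41.0 − 19.8)/2 = 10.6 ft; q_4 = 2.12 × 5.71 × 10.6 = 128.3 ft³/s
w_5 = (46.9 − 35.8)/2 = 5.55 ft; q_5 = 2.14 × 6.61 × 5.55 = 78.51 ft³/s
w_6 = (62.6 − 41.0)/2 = 10.8 ft; q_6 = 1.82 × 3.65 × 10.8 = 71.74 ft³/s
w_7 = (62.6 − 46.9)/2 = 7.85 ft; q_7 = 0.63 × 1.12 × 7.85 = 5.539 ft³/s
Q = Σ qᵢ = 399.8 ft³/s

400 ft³/s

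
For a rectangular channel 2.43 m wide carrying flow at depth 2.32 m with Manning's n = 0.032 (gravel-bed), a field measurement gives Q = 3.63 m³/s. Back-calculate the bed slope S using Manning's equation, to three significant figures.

0.000574

A = b·y = 2.43 × 2.32 = 5.638 m²
P = b + 2y = 2.43 + 2×2.32 = 7.070 m
R = A/P = 5.638/7.070 = 0.7974 m
S = (Q·n / (1·A·R^(2/3)))² = (3.63×0.032 / (1×5.638×0.8599))² = 0.0005741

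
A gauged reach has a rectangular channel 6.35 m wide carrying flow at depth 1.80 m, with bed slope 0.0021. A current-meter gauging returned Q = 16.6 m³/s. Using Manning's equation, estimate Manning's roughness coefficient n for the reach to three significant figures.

0.0346

A = b·y = 6.35 × 1.80 = 11.43 m²
P = b + 2y = 6.35 + 2×1.80 = 9.950 m
R = A/P = 11.43/9.950 = 1.149 m
n = (1/Q)·A·R^(2/3)·S^(1/2) = (1/16.6) × 11.43 × 1.097 × 0.04583 = 0.03461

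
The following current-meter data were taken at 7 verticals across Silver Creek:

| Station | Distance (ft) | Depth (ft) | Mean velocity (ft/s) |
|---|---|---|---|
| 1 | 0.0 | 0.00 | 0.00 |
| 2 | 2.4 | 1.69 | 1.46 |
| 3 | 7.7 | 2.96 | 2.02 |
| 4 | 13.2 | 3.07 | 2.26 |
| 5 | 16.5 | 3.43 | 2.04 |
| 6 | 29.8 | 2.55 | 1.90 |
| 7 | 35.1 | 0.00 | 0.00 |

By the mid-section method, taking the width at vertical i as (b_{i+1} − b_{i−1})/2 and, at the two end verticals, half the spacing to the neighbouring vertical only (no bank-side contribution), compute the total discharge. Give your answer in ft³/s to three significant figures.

175 ft³/s

w_2 = (7.7 − 0.0)/2 = 3.85 ft; q_2 = 1.46 × 1.69 × 3.85 = 9.499 ft³/s
w_3 = (13.2 − 2.4)/2 = 5.4 ft; q_3 = 2.02 × 2.96 × 5.4 = 32.29 ft³/s
w_4 = (16.5 − 7.7)/2 = 4.4 ft; q_4 = 2.26 × 3.07 × 4.4 = 30.53 ft³/s
w_5 = (29.8 − 13.2)/2 = 8.3 ft; q_5 = 2.04 × 3.43 × 8.3 = 58.08 ft³/s
w_6 = (35.1 − 16.5)/2 = 9.3 ft; q_6 = 1.90 × 2.55 × 9.3 = 45.06 ft³/s
Stations 1, 7 contribute zero (depth or velocity is 0).
Q = Σ qᵢ = 175.5 ft³/s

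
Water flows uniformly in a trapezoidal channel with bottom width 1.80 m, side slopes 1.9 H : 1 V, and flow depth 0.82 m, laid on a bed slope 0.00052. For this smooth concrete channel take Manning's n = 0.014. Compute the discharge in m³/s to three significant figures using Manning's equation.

A = (b + z·y)·y = (1.80 + 1.9×0.82)×0.82 = 2.754 m²
P = b + 2y√(1+z²) = 1.80 + 2×0.82×√(1+1.9²) = 5.321 m
R = A/P = 2.754/5.321 = 0.5175 m
Q = (1/n)·A·R^(2/3)·S^(1/2) = (1/0.014) × 2.754 × 0.5175^(2/3) × 0.00052^(1/2) = 2.891 m³/s

2.89 m³/s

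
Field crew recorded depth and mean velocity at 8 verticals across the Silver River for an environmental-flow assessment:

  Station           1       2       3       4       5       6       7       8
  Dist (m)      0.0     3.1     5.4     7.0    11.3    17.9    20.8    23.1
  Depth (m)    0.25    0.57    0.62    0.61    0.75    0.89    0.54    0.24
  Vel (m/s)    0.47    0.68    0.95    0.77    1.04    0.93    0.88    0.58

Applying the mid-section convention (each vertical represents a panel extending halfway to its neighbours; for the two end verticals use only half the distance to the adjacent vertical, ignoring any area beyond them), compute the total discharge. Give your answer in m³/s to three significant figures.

w_1 = (3.1 − 0.0)/2 = 1.55 m; q_1 = 0.47 × 0.25 × 1.55 = 0.1821 m³/s
w_2 = (5.4 − 0.0)/2 = 2.7 m; q_2 = 0.68 × 0.57 × 2.7 = 1.047 m³/s
w_3 = (7.0 − 3.1)/2 = 1.95 m; q_3 = 0.95 × 0.62 × 1.95 = 1.149 m³/s
w_4 = (11.3 − 5.4)/2 = 2.95 m; q_4 = 0.77 × 0.61 × 2.95 = 1.386 m³/s
w_5 = (17.9 − 7.0)/2 = 5.45 m; q_5 = 1.04 × 0.75 × 5.45 = 4.251 m³/s
w_6 = (20.8 − 11.3)/2 = 4.75 m; q_6 = 0.93 × 0.89 × 4.75 = 3.932 m³/s
w_7 = (23.1 − 17.9)/2 = 2.6 m; q_7 = 0.88 × 0.54 × 2.6 = 1.236 m³/s
w_8 = (23.1 − 20.8)/2 = 1.15 m; q_8 = 0.58 × 0.24 × 1.15 = 0.1601 m³/s
Q = Σ qᵢ = 13.34 m³/s

13.3 m³/s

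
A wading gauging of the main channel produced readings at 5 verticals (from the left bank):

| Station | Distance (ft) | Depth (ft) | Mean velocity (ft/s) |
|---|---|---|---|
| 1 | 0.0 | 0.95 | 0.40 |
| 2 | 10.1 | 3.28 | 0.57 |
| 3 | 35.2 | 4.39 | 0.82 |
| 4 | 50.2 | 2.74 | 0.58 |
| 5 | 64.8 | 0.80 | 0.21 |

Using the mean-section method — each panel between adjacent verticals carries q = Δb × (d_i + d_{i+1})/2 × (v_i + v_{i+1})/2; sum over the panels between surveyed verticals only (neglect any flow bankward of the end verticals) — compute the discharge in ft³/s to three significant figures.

125 ft³/s

Panel 1-2: Δb = 10.1 ft, d̄ = (0.95+3.28)/2 = 2.115, v̄ = (0.40+0.57)/2 = 0.485 → q = 10.1×2.115×0.485 = 10.36 ft³/s
Panel 2-3: Δb = 25.1 ft, d̄ = (3.28+4.39)/2 = 3.835, v̄ = (0.57+0.82)/2 = 0.695 → q = 25.1×3.835×0.695 = 66.90 ft³/s
Panel 3-4: Δb = 15 ft, d̄ = (4.39+2.74)/2 = 3.565, v̄ = (0.82+0.58)/2 = 0.7 → q = 15×3.565×0.7 = 37.43 ft³/s
Panel 4-5: Δb = 14.6 ft, d̄ = (2.74+0.80)/2 = 1.77, v̄ = (0.58+0.21)/2 = 0.395 → q = 14.6×1.77×0.395 = 10.21 ft³/s
Q = Σ q = 124.9 ft³/s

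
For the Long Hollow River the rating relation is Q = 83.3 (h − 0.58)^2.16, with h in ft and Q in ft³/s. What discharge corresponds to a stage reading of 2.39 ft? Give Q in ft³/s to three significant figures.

300 ft³/s

Q = 83.3 × (2.39 − 0.58)^2.16 = 83.3 × 1.81^2.16 = 300.1 ft³/s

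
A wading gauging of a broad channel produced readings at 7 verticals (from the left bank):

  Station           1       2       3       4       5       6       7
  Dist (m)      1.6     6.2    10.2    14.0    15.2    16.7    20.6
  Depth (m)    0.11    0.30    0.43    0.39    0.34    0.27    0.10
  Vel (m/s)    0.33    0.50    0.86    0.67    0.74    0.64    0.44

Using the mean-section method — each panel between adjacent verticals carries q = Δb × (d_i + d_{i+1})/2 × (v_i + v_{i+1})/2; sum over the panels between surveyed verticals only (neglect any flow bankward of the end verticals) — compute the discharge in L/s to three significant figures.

Panel 1-2: Δb = 4.6 m, d̄ = (0.11+0.30)/2 = 0.205, v̄ = (0.33+0.50)/2 = 0.415 → q = 4.6×0.205×0.415 = 0.3913 m³/s
Panel 2-3: Δb = 4 m, d̄ = (0.30+0.43)/2 = 0.365, v̄ = (0.50+0.86)/2 = 0.68 → q = 4×0.365×0.68 = 0.9928 m³/s
Panel 3-4: Δb = 3.8 m, d̄ = (0.43+0.39)/2 = 0.41, v̄ = (0.86+0.67)/2 = 0.765 → q = 3.8×0.41×0.765 = 1.192 m³/s
Panel 4-5: Δb = 1.2 m, d̄ = (0.39+0.34)/2 = 0.365, v̄ = (0.67+0.74)/2 = 0.705 → q = 1.2×0.365×0.705 = 0.3088 m³/s
Panel 5-6: Δb = 1.5 m, d̄ = (0.34+0.27)/2 = 0.305, v̄ = (0.74+0.64)/2 = 0.69 → q = 1.5×0.305×0.69 = 0.3157 m³/s
Panel 6-7: Δb = 3.9 m, d̄ = (0.27+0.10)/2 = 0.185, v̄ = (0.64+0.44)/2 = 0.54 → q = 3.9×0.185×0.54 = 0.3896 m³/s
Q = Σ q = 3.590 m³/s
= 3.590 × 1000 = 3590 L/s

3590 L/s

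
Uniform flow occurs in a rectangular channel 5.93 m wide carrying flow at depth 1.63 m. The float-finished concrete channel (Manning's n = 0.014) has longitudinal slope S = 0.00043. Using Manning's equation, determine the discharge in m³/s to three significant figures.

14.8 m³/s

A = b·y = 5.93 × 1.63 = 9.666 m²
P = b + 2y = 5.93 + 2×1.63 = 9.190 m
R = A/P = 9.666/9.190 = 1.052 m
Q = (1/n)·A·R^(2/3)·S^(1/2) = (1/0.014) × 9.666 × 1.052^(2/3) × 0.00043^(1/2) = 14.81 m³/s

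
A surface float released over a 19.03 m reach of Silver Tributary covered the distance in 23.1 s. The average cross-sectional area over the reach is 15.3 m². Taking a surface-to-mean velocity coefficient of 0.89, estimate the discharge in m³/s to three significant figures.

11.2 m³/s

v_surface = L / t̄ = 19.03 / 23.1 = 0.8238 m/s
v_mean = 0.89 × 0.8238 = 0.7332 m/s
Q = A × v_mean = 15.3 × 0.7332 = 11.22 m³/s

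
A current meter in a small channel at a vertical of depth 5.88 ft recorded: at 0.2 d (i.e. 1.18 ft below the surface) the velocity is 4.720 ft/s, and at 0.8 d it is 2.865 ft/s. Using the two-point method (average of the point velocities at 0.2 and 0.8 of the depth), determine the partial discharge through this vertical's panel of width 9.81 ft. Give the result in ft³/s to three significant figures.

v̄ = (4.720 + 2.865) / 2 = 3.793 ft/s
q = v̄ × d × w = 3.793 × 5.88 × 9.81 = 218.8 ft³/s

219 ft³/s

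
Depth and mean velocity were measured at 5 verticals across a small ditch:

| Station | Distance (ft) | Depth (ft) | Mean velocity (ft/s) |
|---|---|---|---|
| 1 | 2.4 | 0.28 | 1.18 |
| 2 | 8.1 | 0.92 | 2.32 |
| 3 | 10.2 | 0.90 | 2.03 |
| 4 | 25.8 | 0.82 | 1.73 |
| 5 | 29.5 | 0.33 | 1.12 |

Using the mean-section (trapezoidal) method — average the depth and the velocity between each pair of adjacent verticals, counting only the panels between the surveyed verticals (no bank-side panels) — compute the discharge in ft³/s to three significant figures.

Panel 1-2: Δb = 5.7 ft, d̄ = (0.28+0.92)/2 = 0.6, v̄ = (1.18+2.32)/2 = 1.75 → q = 5.7×0.6×1.75 = 5.985 ft³/s
Panel 2-3: Δb = 2.1 ft, d̄ = (0.92+0.90)/2 = 0.91, v̄ = (2.32+2.03)/2 = 2.175 → q = 2.1×0.91×2.175 = 4.156 ft³/s
Panel 3-4: Δb = 15.6 ft, d̄ = (0.90+0.82)/2 = 0.86, v̄ = (2.03+1.73)/2 = 1.88 → q = 15.6×0.86×1.88 = 25.22 ft³/s
Panel 4-5: Δb = 3.7 ft, d̄ = (0.82+0.33)/2 = 0.575, v̄ = (1.73+1.12)/2 = 1.425 → q = 3.7×0.575×1.425 = 3.032 ft³/s
Q = Σ q = 38.40 ft³/s

38.4 ft³/s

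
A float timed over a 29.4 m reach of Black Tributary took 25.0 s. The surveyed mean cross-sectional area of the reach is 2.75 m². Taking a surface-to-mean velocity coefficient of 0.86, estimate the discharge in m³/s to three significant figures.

v_surface = L / t̄ = 29.4 / 25 = 1.176 m/s
v_mean = 0.86 × 1.176 = 1.011 m/s
Q = A × v_mean = 2.75 × 1.011 = 2.781 m³/s

2.78 m³/s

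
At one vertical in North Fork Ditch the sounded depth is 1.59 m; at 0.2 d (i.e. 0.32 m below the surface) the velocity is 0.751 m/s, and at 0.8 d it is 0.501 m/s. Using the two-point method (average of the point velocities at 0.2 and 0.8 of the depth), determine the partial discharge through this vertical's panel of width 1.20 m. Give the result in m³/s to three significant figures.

v̄ = (0.751 + 0.501) / 2 = 0.6260 m/s
q = v̄ × d × w = 0.6260 × 1.59 × 1.20 = 1.194 m³/s

1.19 m³/s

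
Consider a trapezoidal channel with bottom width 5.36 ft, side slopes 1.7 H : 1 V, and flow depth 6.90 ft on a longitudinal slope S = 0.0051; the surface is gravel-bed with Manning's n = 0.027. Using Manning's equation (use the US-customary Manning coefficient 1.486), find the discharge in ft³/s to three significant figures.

A = (b + z·y)·y = (5.36 + 1.7×6.90)×6.90 = 117.9 ft²
P = b + 2y√(1+z²) = 5.36 + 2×6.90×√(1+1.7²) = 32.58 ft
R = A/P = 117.9/32.58 = 3.620 ft
Q = (1.486/n)·A·R^(2/3)·S^(1/2) = (1.486/0.027) × 117.9 × 3.620^(2/3) × 0.0051^(1/2) = 1093 ft³/s

1090 ft³/s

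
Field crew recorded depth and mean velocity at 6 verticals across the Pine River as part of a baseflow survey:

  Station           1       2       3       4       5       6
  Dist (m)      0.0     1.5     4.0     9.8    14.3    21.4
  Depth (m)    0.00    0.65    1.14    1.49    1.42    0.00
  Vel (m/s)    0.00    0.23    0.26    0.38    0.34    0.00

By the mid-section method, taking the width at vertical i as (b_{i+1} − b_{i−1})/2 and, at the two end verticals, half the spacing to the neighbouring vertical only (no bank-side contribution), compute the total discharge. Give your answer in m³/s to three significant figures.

w_2 = (4.0 − 0.0)/2 = 2 m; q_2 = 0.23 × 0.65 × 2 = 0.2990 m³/s
w_3 = (9.8 − 1.5)/2 = 4.15 m; q_3 = 0.26 × 1.14 × 4.15 = 1.230 m³/s
w_4 = (14.3 − 4.0)/2 = 5.15 m; q_4 = 0.38 × 1.49 × 5.15 = 2.916 m³/s
w_5 = (21.4 − 9.8)/2 = 5.8 m; q_5 = 0.34 × 1.42 × 5.8 = 2.800 m³/s
Stations 1, 6 contribute zero (depth or velocity is 0).
Q = Σ qᵢ = 7.245 m³/s

7.25 m³/s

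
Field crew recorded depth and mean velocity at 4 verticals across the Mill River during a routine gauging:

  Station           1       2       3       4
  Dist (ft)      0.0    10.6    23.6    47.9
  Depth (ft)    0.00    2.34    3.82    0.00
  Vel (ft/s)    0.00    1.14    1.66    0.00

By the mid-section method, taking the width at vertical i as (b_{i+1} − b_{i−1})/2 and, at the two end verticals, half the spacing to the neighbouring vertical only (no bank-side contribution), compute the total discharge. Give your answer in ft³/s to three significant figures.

150 ft³/s

w_2 = (23.6 − 0.0)/2 = 11.8 ft; q_2 = 1.14 × 2.34 × 11.8 = 31.48 ft³/s
w_3 = (47.9 − 10.6)/2 = 18.65 ft; q_3 = 1.66 × 3.82 × 18.65 = 118.3 ft³/s
Stations 1, 4 contribute zero (depth or velocity is 0).
Q = Σ qᵢ = 149.7 ft³/s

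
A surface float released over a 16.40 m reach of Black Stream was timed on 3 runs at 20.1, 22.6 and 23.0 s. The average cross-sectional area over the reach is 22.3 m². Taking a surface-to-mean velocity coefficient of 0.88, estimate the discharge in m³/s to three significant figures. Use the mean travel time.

t̄ = (20.1 + 22.6 + 23.0) / 3 = 21.9 s
v_surface = L / t̄ = 16.40 / 21.9 = 0.7489 m/s
v_mean = 0.88 × 0.7489 = 0.6590 m/s
Q = A × v_mean = 22.3 × 0.6590 = 14.70 m³/s

14.7 m³/s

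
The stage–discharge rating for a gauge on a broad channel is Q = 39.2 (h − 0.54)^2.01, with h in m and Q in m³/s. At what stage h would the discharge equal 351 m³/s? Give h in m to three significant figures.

3.52 m

h − h₀ = (Q/C)^(1/b) = (351/39.2)^(1/2.01) = 2.976 m
h = 0.54 + 2.976 = 3.516 m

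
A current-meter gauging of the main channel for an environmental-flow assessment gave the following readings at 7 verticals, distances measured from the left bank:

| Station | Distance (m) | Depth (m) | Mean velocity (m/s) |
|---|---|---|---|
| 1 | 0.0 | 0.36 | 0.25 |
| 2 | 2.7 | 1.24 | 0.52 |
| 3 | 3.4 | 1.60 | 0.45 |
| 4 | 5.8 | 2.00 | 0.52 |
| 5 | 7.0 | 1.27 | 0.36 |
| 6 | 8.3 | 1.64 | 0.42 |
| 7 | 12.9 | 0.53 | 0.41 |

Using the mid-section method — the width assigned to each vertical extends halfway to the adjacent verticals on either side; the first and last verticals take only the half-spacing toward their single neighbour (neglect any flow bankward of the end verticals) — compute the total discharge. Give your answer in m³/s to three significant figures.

w_1 = (2.7 − 0.0)/2 = 1.35 m; q_1 = 0.25 × 0.36 × 1.35 = 0.1215 m³/s
w_2 = (3.4 − 0.0)/2 = 1.7 m; q_2 = 0.52 × 1.24 × 1.7 = 1.096 m³/s
w_3 = (5.8 − 2.7)/2 = 1.55 m; q_3 = 0.45 × 1.60 × 1.55 = 1.116 m³/s
w_4 = (7.0 − 3.4)/2 = 1.8 m; q_4 = 0.52 × 2.00 × 1.8 = 1.872 m³/s
w_5 = (8.3 − 5.8)/2 = 1.25 m; q_5 = 0.36 × 1.27 × 1.25 = 0.5715 m³/s
w_6 = (12.9 − 7.0)/2 = 2.95 m; q_6 = 0.42 × 1.64 × 2.95 = 2.032 m³/s
w_7 = (12.9 − 8.3)/2 = 2.3 m; q_7 = 0.41 × 0.53 × 2.3 = 0.4998 m³/s
Q = Σ qᵢ = 7.309 m³/s

7.31 m³/s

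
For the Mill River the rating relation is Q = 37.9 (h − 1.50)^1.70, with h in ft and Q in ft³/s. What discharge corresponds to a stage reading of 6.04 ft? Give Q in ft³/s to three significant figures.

496 ft³/s

Q = 37.9 × (6.04 − 1.50)^1.70 = 37.9 × 4.54^1.70 = 496.2 ft³/s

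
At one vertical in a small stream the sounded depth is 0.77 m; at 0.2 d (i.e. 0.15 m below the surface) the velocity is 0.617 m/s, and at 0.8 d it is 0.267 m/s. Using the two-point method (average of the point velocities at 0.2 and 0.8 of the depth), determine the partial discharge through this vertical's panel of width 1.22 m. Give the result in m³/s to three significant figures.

0.415 m³/s

v̄ = (0.617 + 0.267) / 2 = 0.4420 m/s
q = v̄ × d × w = 0.4420 × 0.77 × 1.22 = 0.4152 m³/s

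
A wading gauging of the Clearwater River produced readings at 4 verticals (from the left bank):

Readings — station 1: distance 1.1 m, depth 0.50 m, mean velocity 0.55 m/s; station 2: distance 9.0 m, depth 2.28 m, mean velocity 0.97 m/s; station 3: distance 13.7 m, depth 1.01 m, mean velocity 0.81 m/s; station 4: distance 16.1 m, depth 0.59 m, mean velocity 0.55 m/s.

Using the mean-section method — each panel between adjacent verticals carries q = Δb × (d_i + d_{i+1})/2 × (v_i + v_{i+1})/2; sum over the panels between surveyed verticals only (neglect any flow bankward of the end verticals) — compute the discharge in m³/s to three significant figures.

Panel 1-2: Δb = 7.9 m, d̄ = (0.50+2.28)/2 = 1.39, v̄ = (0.55+0.97)/2 = 0.76 → q = 7.9×1.39×0.76 = 8.346 m³/s
Panel 2-3: Δb = 4.7 m, d̄ = (2.28+1.01)/2 = 1.645, v̄ = (0.97+0.81)/2 = 0.89 → q = 4.7×1.645×0.89 = 6.881 m³/s
Panel 3-4: Δb = 2.4 m, d̄ = (1.01+0.59)/2 = 0.8, v̄ = (0.81+0.55)/2 = 0.68 → q = 2.4×0.8×0.68 = 1.306 m³/s
Q = Σ q = 16.53 m³/s

16.5 m³/s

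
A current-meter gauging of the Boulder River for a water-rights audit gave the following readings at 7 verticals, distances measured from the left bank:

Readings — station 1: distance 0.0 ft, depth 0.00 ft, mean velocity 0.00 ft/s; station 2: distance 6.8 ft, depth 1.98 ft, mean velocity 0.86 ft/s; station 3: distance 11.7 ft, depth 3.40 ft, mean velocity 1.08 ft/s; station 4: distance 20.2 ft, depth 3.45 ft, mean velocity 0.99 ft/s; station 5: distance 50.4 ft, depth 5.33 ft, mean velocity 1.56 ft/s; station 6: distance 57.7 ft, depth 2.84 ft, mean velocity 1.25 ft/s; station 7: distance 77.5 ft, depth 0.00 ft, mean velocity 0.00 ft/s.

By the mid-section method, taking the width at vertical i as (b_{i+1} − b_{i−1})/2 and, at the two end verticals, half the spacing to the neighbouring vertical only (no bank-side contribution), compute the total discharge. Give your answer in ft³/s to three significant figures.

305 ft³/s

w_2 = (11.7 − 0.0)/2 = 5.85 ft; q_2 = 0.86 × 1.98 × 5.85 = 9.961 ft³/s
w_3 = (20.2 − 6.8)/2 = 6.7 ft; q_3 = 1.08 × 3.40 × 6.7 = 24.60 ft³/s
w_4 = (50.4 − 11.7)/2 = 19.35 ft; q_4 = 0.99 × 3.45 × 19.35 = 66.09 ft³/s
w_5 = (57.7 − 20.2)/2 = 18.75 ft; q_5 = 1.56 × 5.33 × 18.75 = 155.9 ft³/s
w_6 = (77.5 − 50.4)/2 = 13.55 ft; q_6 = 1.25 × 2.84 × 13.55 = 48.10 ft³/s
Stations 1, 7 contribute zero (depth or velocity is 0).
Q = Σ qᵢ = 304.7 ft³/s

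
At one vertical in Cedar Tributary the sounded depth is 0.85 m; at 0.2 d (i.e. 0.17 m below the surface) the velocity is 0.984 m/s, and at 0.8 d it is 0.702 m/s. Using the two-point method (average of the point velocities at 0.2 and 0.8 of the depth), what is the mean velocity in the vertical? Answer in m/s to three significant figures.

0.843 m/s

v̄ = (0.984 + 0.702) / 2 = 0.8430 m/s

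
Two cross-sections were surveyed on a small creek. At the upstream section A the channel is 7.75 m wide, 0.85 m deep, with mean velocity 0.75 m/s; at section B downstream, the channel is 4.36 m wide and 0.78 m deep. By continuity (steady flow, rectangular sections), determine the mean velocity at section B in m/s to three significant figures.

Q = A₁V₁ = (7.75×0.85) × 0.75 = 4.941 m³/s
A₂ = 4.36 × 0.78 = 3.401 m²
V₂ = Q/A₂ = 4.941/3.401 = 1.453 m/s

1.45 m/s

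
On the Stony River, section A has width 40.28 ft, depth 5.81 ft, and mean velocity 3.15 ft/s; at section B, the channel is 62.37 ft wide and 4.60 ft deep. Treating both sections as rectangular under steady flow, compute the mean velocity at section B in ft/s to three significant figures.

Q = A₁V₁ = (40.28×5.81) × 3.15 = 737.2 ft³/s
A₂ = 62.37 × 4.60 = 286.9 ft²
V₂ = Q/A₂ = 737.2/286.9 = 2.569 ft/s

2.57 ft/s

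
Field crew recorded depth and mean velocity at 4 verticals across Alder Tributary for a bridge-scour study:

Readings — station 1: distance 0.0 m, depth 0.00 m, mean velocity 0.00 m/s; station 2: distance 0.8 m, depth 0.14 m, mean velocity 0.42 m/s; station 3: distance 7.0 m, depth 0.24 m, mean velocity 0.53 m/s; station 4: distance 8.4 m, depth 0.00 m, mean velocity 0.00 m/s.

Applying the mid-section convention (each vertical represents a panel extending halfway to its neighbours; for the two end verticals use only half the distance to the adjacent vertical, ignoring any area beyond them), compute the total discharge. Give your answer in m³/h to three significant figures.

2480 m³/h

w_2 = (7.0 − 0.0)/2 = 3.5 m; q_2 = 0.42 × 0.14 × 3.5 = 0.2058 m³/s
w_3 = (8.4 − 0.8)/2 = 3.8 m; q_3 = 0.53 × 0.24 × 3.8 = 0.4834 m³/s
Stations 1, 4 contribute zero (depth or velocity is 0).
Q = Σ qᵢ = 0.6892 m³/s
= 0.6892 × 3600 = 2481 m³/h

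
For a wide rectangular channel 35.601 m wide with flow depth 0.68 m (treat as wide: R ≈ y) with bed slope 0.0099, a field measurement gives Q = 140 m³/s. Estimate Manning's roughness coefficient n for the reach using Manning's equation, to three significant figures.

0.0133

A = b·y = 35.601 × 0.68 = 24.21 m²
Wide channel: R ≈ y = 0.68 m
n = (1/Q)·A·R^(2/3)·S^(1/2) = (1/140) × 24.21 × 0.7733 × 0.09950 = 0.01330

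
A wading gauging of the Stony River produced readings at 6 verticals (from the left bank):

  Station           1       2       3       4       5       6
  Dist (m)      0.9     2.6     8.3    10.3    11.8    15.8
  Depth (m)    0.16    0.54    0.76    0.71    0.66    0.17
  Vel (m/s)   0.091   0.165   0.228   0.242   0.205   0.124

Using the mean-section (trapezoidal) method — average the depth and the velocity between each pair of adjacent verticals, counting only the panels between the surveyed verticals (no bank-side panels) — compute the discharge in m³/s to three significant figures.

1.65 m³/s

Panel 1-2: Δb = 1.7 m, d̄ = (0.16+0.54)/2 = 0.35, v̄ = (0.091+0.165)/2 = 0.128 → q = 1.7×0.35×0.128 = 0.07616 m³/s
Panel 2-3: Δb = 5.7 m, d̄ = (0.54+0.76)/2 = 0.65, v̄ = (0.165+0.228)/2 = 0.1965 → q = 5.7×0.65×0.1965 = 0.7280 m³/s
Panel 3-4: Δb = 2 m, d̄ = (0.76+0.71)/2 = 0.735, v̄ = (0.228+0.242)/2 = 0.235 → q = 2×0.735×0.235 = 0.3455 m³/s
Panel 4-5: Δb = 1.5 m, d̄ = (0.71+0.66)/2 = 0.685, v̄ = (0.242+0.205)/2 = 0.2235 → q = 1.5×0.685×0.2235 = 0.2296 m³/s
Panel 5-6: Δb = 4 m, d̄ = (0.66+0.17)/2 = 0.415, v̄ = (0.205+0.124)/2 = 0.1645 → q = 4×0.415×0.1645 = 0.2731 m³/s
Q = Σ q = 1.652 m³/s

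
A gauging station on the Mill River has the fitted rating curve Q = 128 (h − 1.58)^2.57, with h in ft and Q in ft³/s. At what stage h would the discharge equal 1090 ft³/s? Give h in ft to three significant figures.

3.88 ft

h − h₀ = (Q/C)^(1/b) = (1090/128)^(1/2.57) = 2.301 ft
h = 1.58 + 2.301 = 3.881 ft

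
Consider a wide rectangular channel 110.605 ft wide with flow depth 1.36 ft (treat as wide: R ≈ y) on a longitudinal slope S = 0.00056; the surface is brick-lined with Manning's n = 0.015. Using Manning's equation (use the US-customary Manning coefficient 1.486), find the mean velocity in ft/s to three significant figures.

A = b·y = 110.605 × 1.36 = 150.4 ft²
Wide channel: R ≈ y = 1.36 ft
Q = (1.486/n)·A·R^(2/3)·S^(1/2) = (1.486/0.015) × 150.4 × 1.360^(2/3) × 0.00056^(1/2) = 432.9 ft³/s
V = Q/A = 432.9/150.4 = 2.878 ft/s

2.88 ft/s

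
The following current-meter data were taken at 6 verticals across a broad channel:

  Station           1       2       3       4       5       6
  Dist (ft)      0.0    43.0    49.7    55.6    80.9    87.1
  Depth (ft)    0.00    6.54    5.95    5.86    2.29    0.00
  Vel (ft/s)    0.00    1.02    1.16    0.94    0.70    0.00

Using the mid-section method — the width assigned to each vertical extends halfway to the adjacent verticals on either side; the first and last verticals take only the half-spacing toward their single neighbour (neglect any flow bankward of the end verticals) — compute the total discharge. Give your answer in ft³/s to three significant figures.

w_2 = (49.7 − 0.0)/2 = 24.85 ft; q_2 = 1.02 × 6.54 × 24.85 = 165.8 ft³/s
w_3 = (55.6 − 43.0)/2 = 6.3 ft; q_3 = 1.16 × 5.95 × 6.3 = 43.48 ft³/s
w_4 = (80.9 − 49.7)/2 = 15.6 ft; q_4 = 0.94 × 5.86 × 15.6 = 85.93 ft³/s
w_5 = (87.1 − 55.6)/2 = 15.75 ft; q_5 = 0.70 × 2.29 × 15.75 = 25.25 ft³/s
Stations 1, 6 contribute zero (depth or velocity is 0).
Q = Σ qᵢ = 320.4 ft³/s

320 ft³/s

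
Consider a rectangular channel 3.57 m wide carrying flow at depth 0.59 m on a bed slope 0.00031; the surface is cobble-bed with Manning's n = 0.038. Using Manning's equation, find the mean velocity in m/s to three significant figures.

0.269 m/s

A = b·y = 3.57 × 0.59 = 2.106 m²
P = b + 2y = 3.57 + 2×0.59 = 4.750 m
R = A/P = 2.106/4.750 = 0.4434 m
Q = (1/n)·A·R^(2/3)·S^(1/2) = (1/0.038) × 2.106 × 0.4434^(2/3) × 0.00031^(1/2) = 0.5675 m³/s
V = Q/A = 0.5675/2.106 = 0.2694 m/s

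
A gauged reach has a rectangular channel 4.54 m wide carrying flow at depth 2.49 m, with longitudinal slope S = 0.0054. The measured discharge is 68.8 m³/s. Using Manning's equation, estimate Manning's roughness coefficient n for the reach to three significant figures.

A = b·y = 4.54 × 2.49 = 11.30 m²
P = b + 2y = 4.54 + 2×2.49 = 9.520 m
R = A/P = 11.30/9.520 = 1.187 m
n = (1/Q)·A·R^(2/3)·S^(1/2) = (1/68.8) × 11.30 × 1.121 × 0.07348 = 0.01354

0.0135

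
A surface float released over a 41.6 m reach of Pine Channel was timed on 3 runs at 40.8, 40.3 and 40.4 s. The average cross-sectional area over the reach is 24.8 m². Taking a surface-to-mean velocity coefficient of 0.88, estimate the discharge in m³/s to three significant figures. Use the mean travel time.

t̄ = (40.8 + 40.3 + 40.4) / 3 = 40.5 s
v_surface = L / t̄ = 41.6 / 40.5 = 1.027 m/s
v_mean = 0.88 × 1.027 = 0.9039 m/s
Q = A × v_mean = 24.8 × 0.9039 = 22.42 m³/s

22.4 m³/s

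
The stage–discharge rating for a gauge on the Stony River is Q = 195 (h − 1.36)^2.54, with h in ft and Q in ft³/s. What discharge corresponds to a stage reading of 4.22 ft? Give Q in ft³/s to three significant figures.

Q = 195 × (4.22 − 1.36)^2.54 = 195 × 2.86^2.54 = 2813 ft³/s

2810 ft³/s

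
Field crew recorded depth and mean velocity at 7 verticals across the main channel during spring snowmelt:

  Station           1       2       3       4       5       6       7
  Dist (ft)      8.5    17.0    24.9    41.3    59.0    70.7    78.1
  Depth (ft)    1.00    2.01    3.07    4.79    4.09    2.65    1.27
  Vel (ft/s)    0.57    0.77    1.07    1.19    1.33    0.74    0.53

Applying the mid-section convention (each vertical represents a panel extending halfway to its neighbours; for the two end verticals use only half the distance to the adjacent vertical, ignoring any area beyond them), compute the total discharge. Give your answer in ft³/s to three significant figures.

w_1 = (17.0 − 8.5)/2 = 4.25 ft; q_1 = 0.57 × 1.00 × 4.25 = 2.423 ft³/s
w_2 = (24.9 − 8.5)/2 = 8.2 ft; q_2 = 0.77 × 2.01 × 8.2 = 12.69 ft³/s
w_3 = (41.3 − 17.0)/2 = 12.15 ft; q_3 = 1.07 × 3.07 × 12.15 = 39.91 ft³/s
w_4 = (59.0 − 24.9)/2 = 17.05 ft; q_4 = 1.19 × 4.79 × 17.05 = 97.19 ft³/s
w_5 = (70.7 − 41.3)/2 = 14.7 ft; q_5 = 1.33 × 4.09 × 14.7 = 79.96 ft³/s
w_6 = (78.1 − 59.0)/2 = 9.55 ft; q_6 = 0.74 × 2.65 × 9.55 = 18.73 ft³/s
w_7 = (78.1 − 70.7)/2 = 3.7 ft; q_7 = 0.53 × 1.27 × 3.7 = 2.490 ft³/s
Q = Σ qᵢ = 253.4 ft³/s

253 ft³/s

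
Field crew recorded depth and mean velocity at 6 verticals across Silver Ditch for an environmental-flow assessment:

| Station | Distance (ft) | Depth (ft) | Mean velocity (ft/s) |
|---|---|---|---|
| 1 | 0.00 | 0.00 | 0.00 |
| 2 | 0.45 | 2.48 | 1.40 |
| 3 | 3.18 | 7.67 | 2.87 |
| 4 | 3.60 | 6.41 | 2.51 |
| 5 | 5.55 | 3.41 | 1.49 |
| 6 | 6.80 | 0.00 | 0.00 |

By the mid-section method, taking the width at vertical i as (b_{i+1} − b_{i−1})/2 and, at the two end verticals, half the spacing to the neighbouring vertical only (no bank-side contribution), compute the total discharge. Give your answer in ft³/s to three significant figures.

w_2 = (3.18 − 0.00)/2 = 1.59 ft; q_2 = 1.40 × 2.48 × 1.59 = 5.520 ft³/s
w_3 = (3.60 − 0.45)/2 = 1.575 ft; q_3 = 2.87 × 7.67 × 1.575 = 34.67 ft³/s
w_4 = (5.55 − 3.18)/2 = 1.185 ft; q_4 = 2.51 × 6.41 × 1.185 = 19.07 ft³/s
w_5 = (6.80 − 3.60)/2 = 1.6 ft; q_5 = 1.49 × 3.41 × 1.6 = 8.129 ft³/s
Stations 1, 6 contribute zero (depth or velocity is 0).
Q = Σ qᵢ = 67.39 ft³/s

67.4 ft³/s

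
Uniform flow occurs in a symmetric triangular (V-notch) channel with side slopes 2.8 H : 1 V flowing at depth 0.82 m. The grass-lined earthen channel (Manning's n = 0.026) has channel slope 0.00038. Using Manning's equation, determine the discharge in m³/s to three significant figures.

0.748 m³/s

A = z·y² = 2.8×0.82² = 1.883 m²
P = 2y√(1+z²) = 2×0.82×√(1+2.8²) = 4.876 m
R = A/P = 1.883/4.876 = 0.3861 m
Q = (1/n)·A·R^(2/3)·S^(1/2) = (1/0.026) × 1.883 × 0.3861^(2/3) × 0.00038^(1/2) = 0.7485 m³/s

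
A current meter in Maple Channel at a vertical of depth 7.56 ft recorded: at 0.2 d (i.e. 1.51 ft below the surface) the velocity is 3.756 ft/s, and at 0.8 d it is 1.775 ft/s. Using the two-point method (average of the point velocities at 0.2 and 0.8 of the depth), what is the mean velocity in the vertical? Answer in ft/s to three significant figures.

2.77 ft/s

v̄ = (3.756 + 1.775) / 2 = 2.766 ft/s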